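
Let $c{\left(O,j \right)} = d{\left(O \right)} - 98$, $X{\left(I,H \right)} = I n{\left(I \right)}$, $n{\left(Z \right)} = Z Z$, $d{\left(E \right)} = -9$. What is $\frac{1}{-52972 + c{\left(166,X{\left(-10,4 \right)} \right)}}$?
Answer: $- \frac{1}{53079} \approx -1.884 \cdot 10^{-5}$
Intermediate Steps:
$n{\left(Z \right)} = Z^{2}$
$X{\left(I,H \right)} = I^{3}$ ($X{\left(I,H \right)} = I I^{2} = I^{3}$)
$c{\left(O,j \right)} = -107$ ($c{\left(O,j \right)} = -9 - 98 = -107$)
$\frac{1}{-52972 + c{\left(166,X{\left(-10,4 \right)} \right)}} = \frac{1}{-52972 - 107} = \frac{1}{-53079} = - \frac{1}{53079}$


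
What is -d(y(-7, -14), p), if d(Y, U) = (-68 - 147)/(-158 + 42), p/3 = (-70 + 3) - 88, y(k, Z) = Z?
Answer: -215/116 ≈ -1.8534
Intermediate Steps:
p = -465 (p = 3*((-70 + 3) - 88) = 3*(-67 - 88) = 3*(-155) = -465)
d(Y, U) = 215/116 (d(Y, U) = -215/(-116) = -215*(-1/116) = 215/116)
-d(y(-7, -14), p) = -1*215/116 = -215/116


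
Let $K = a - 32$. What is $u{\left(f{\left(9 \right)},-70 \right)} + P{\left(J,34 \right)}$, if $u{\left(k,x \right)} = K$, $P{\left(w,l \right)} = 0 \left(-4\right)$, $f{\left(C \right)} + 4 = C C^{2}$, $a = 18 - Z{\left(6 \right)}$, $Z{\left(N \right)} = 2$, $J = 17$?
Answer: $-16$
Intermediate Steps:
$a = 16$ ($a = 18 - 2 = 16$)
$f{\left(C \right)} = -4 + C^{3}$ ($f{\left(C \right)} = -4 + C C^{2} = -4 + C^{3}$)
$P{\left(w,l \right)} = 0$
$K = -16$ ($K = 16 - 32 = -16$)
$u{\left(k,x \right)} = -16$
$u{\left(f{\left(9 \right)},-70 \right)} + P{\left(J,34 \right)} = -16 + 0 = -16$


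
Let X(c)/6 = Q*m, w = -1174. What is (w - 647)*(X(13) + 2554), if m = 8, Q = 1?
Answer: -4738242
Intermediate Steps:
X(c) = 48 (X(c) = 6*(1*8) = 6*8 = 48)
(w - 647)*(X(13) + 2554) = (-1174 - 647)*(48 + 2554) = -1821*2602 = -4738242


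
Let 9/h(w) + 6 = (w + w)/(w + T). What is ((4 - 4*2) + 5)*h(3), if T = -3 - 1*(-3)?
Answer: -9/4 ≈ -2.2500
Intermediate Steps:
T = 0 (T = -3 + 3 = 0)
h(w) = -9/4 (h(w) = 9/(-6 + (w + w)/(w + 0)) = 9/(-6 + (2*w)/w) = 9/(-6 + 2) = 9/(-4) = 9*(-1/4) = -9/4)
((4 - 4*2) + 5)*h(3) = ((4 - 4*2) + 5)*(-9/4) = ((4 - 8) + 5)*(-9/4) = (-4 + 5)*(-9/4) = 1*(-9/4) = -9/4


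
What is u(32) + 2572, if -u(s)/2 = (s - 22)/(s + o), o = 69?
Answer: 259752/101 ≈ 2571.8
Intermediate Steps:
u(s) = -2*(-22 + s)/(69 + s) (u(s) = -2*(s - 22)/(s + 69) = -2*(-22 + s)/(69 + s))
u(32) + 2572 = 2*(22 - 1*32)/(69 + 32) + 2572 = 2*(22 - 32)/101 + 2572 = 2*(1/101)*(-10) + 2572 = -20/101 + 2572 = 259752/101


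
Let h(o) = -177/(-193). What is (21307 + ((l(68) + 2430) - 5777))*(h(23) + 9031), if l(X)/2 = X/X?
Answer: 31310639920/193 ≈ 1.6223e+8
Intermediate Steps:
l(X) = 2 (l(X) = 2*(X/X) = 2*1 = 2)
h(o) = 177/193 (h(o) = -177*(-1/193) = 177/193)
(21307 + ((l(68) + 2430) - 5777))*(h(23) + 9031) = (21307 + ((2 + 2430) - 5777))*(177/193 + 9031) = (21307 + (2432 - 5777))*(1743160/193) = (21307 - 3345)*(1743160/193) = 17962*(1743160/193) = 31310639920/193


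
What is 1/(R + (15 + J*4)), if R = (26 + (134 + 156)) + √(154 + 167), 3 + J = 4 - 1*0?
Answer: 335/111904 - √321/111904 ≈ 0.0028335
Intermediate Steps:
J = 1 (J = -3 + (4 - 1*0) = -3 + (4 + 0) = -3 + 4 = 1)
R = 316 + √321 (R = (26 + 290) + √321 = 316 + √321 ≈ 333.92)
1/(R + (15 + J*4)) = 1/((316 + √321) + (15 + 1*4)) = 1/((316 + √321) + (15 + 4)) = 1/((316 + √321) + 19) = 1/(335 + √321)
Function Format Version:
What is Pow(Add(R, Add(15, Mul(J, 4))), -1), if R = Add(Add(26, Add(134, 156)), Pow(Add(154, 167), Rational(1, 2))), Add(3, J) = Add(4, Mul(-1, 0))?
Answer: Add(Rational(335, 111904), Mul(Rational(-1, 111904), Pow(321, Rational(1, 2)))) ≈ 0.0028335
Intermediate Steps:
J = 1 (J = Add(-3, Add(4, Mul(-1, 0))) = Add(-3, Add(4, 0)) = Add(-3, 4) = 1)
R = Add(316, Pow(321, Rational(1, 2))) (R = Add(Add(26, 290), Pow(321, Rational(1, 2))) = Add(316, Pow(321, Rational(1, 2))) ≈ 333.92)
Pow(Add(R, Add(15, Mul(J, 4))), -1) = Pow(Add(Add(316, Pow(321, Rational(1, 2))), Add(15, Mul(1, 4))), -1) = Pow(Add(Add(316, Pow(321, Rational(1, 2))), Add(15, 4)), -1) = Pow(Add(Add(316, Pow(321, Rational(1, 2))), 19), -1) = Pow(Add(335, Pow(321, Rational(1, 2))), -1)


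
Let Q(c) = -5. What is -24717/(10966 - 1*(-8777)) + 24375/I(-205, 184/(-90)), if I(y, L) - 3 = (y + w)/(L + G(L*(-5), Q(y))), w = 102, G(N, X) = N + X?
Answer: -7657850453/9226562 ≈ -829.98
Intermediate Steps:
I(y, L) = 3 + (102 + y)/(-5 - 4*L) (I(y, L) = 3 + (y + 102)/(L + (L*(-5) - 5)) = 3 + (102 + y)/(L + (-5*L - 5)) = 3 + (102 + y)/(L + (-5 - 5*L)) = 3 + (102 + y)/(-5 - 4*L))
-24717/(10966 - 1*(-8777)) + 24375/I(-205, 184/(-90)) = -24717/(10966 - 1*(-8777)) + 24375/(((-87 - 1*(-205) + 12*(184/(-90)))/(5 + 4*(184/(-90))))) = -24717/(10966 + 8777) + 24375/(((-87 + 205 + 12*(184*(-1/90)))/(5 + 4*(184*(-1/90))))) = -24717/19743 + 24375/(((-87 + 205 + 12*(-92/45))/(5 + 4*(-92/45)))) = -24717*1/19743 + 24375/(((-87 + 205 - 368/15)/(5 - 368/45))) = -8239/6581 + 24375/(((1402/15)/(-143/45))) = -8239/6581 + 24375/((-45/143*1402/15)) = -8239/6581 + 24375/(-4206/143) = -8239/6581 + 24375*(-143/4206) = -8239/6581 - 1161875/1402 = -7657850453/9226562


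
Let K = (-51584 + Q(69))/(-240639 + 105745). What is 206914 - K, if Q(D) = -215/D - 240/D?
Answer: 1925886981253/9307686 ≈ 2.0691e+5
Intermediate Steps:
Q(D) = -455/D
K = 3559751/9307686 (K = (-51584 - 455/69)/(-240639 + 105745) = (-51584 - 455*1/69)/(-134894) = (-51584 - 455/69)*(-1/134894) = -3559751/69*(-1/134894) = 3559751/9307686 ≈ 0.38245)
206914 - K = 206914 - 1*3559751/9307686 = 206914 - 3559751/9307686 = 1925886981253/9307686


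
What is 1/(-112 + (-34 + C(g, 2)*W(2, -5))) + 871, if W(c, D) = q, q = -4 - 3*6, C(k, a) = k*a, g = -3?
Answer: 12193/14 ≈ 870.93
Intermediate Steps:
C(k, a) = a*k
q = -22 (q = -4 - 18 = -22)
W(c, D) = -22
1/(-112 + (-34 + C(g, 2)*W(2, -5))) + 871 = 1/(-112 + (-34 + (2*(-3))*(-22))) + 871 = 1/(-112 + (-34 - 6*(-22))) + 871 = 1/(-112 + (-34 + 132)) + 871 = 1/(-112 + 98) + 871 = 1/(-14) + 871 = -1/14 + 871 = 12193/14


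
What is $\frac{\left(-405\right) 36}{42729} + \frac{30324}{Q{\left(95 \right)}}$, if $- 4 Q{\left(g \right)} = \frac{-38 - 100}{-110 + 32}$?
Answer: $- \frac{22459157844}{327589} \approx -68559.0$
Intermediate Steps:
$Q{\left(g \right)} = - \frac{23}{52}$ ($Q{\left(g \right)} = - \frac{\left(-38 - 100\right) \frac{1}{-110 + 32}}{4} = - \frac{\left(-138\right) \frac{1}{-78}}{4} = - \frac{\left(-138\right) \left(- \frac{1}{78}\right)}{4} = \left(- \frac{1}{4}\right) \frac{23}{13} = - \frac{23}{52}$)
$\frac{\left(-405\right) 36}{42729} + \frac{30324}{Q{\left(95 \right)}} = \frac{\left(-405\right) 36}{42729} + \frac{30324}{- \frac{23}{52}} = \left(-14580\right) \frac{1}{42729} + 30324 \left(- \frac{52}{23}\right) = - \frac{4860}{14243} - \frac{1576848}{23} = - \frac{22459157844}{327589}$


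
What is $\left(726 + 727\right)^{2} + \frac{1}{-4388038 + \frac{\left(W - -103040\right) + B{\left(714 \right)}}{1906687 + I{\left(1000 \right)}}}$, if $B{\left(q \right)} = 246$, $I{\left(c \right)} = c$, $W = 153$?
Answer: $\frac{17672936755805564716}{8371002944667} \approx 2.1112 \cdot 10^{6}$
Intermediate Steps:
$\left(726 + 727\right)^{2} + \frac{1}{-4388038 + \frac{\left(W - -103040\right) + B{\left(714 \right)}}{1906687 + I{\left(1000 \right)}}} = \left(726 + 727\right)^{2} + \frac{1}{-4388038 + \frac{\left(153 - -103040\right) + 246}{1906687 + 1000}} = 1453^{2} + \frac{1}{-4388038 + \frac{\left(153 + 103040\right) + 246}{1907687}} = 2111209 + \frac{1}{-4388038 + \left(103193 + 246\right) \frac{1}{1907687}} = 2111209 + \frac{1}{-4388038 + 103439 \cdot \frac{1}{1907687}} = 2111209 + \frac{1}{-4388038 + \frac{103439}{1907687}} = 2111209 + \frac{1}{- \frac{8371002944667}{1907687}} = 2111209 - \frac{1907687}{8371002944667} = \frac{17672936755805564716}{8371002944667}$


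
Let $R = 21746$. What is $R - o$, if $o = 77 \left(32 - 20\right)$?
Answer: $20822$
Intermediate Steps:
$o = 924$ ($o = 77 \cdot 12 = 924$)
$R - o = 21746 - 924 = 20822$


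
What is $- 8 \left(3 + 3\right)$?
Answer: $-48$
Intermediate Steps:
$- 8 \left(3 + 3\right) = \left(-8\right) 6 = -48$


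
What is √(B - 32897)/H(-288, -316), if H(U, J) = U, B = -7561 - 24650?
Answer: -I*√16277/144 ≈ -0.88598*I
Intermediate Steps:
B = -32211
√(B - 32897)/H(-288, -316) = √(-32211 - 32897)/(-288) = √(-65108)*(-1/288) = (2*I*√16277)*(-1/288) = -I*√16277/144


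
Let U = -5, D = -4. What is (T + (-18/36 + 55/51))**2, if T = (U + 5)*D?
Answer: 3481/10404 ≈ 0.33458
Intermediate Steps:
T = 0 (T = (-5 + 5)*(-4) = 0*(-4) = 0)
(T + (-18/36 + 55/51))**2 = (0 + (-18/36 + 55/51))**2 = (0 + (-18*1/36 + 55*(1/51)))**2 = (0 + (-1/2 + 55/51))**2 = (0 + 59/102)**2 = (59/102)**2 = 3481/10404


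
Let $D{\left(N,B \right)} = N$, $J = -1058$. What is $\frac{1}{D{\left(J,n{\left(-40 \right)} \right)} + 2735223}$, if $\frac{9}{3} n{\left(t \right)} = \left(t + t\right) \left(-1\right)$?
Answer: $\frac{1}{2734165} \approx 3.6574 \cdot 10^{-7}$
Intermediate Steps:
$n{\left(t \right)} = - \frac{2 t}{3}$ ($n{\left(t \right)} = \frac{\left(t + t\right) \left(-1\right)}{3} = \frac{2 t \left(-1\right)}{3} = \frac{\left(-2\right) t}{3} = - \frac{2 t}{3}$)
$\frac{1}{D{\left(J,n{\left(-40 \right)} \right)} + 2735223} = \frac{1}{-1058 + 2735223} = \frac{1}{2734165}$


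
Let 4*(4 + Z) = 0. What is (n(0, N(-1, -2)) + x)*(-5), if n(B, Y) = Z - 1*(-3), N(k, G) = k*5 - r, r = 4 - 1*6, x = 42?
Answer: -205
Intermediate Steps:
Z = -4 (Z = -4 + (1/4)*0 = -4 + 0 = -4)
r = -2 (r = 4 - 6 = -2)
N(k, G) = 2 + 5*k (N(k, G) = k*5 - 1*(-2) = 5*k + 2 = 2 + 5*k)
n(B, Y) = -1 (n(B, Y) = -4 - 1*(-3) = -4 + 3 = -1)
(n(0, N(-1, -2)) + x)*(-5) = (-1 + 42)*(-5) = 41*(-5) = -205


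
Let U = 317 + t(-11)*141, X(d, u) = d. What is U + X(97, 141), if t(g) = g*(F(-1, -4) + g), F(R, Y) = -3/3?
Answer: 19026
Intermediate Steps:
F(R, Y) = -1 (F(R, Y) = -3*1/3 = -1)
t(g) = g*(-1 + g)
U = 18929 (U = 317 - 11*(-1 - 11)*141 = 317 - 11*(-12)*141 = 317 + 132*141 = 317 + 18612 = 18929)
U + X(97, 141) = 18929 + 97 = 19026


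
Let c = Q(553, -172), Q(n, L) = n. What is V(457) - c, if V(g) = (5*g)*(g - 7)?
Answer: 1027697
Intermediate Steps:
V(g) = 5*g*(-7 + g) (V(g) = (5*g)*(-7 + g) = 5*g*(-7 + g))
c = 553
V(457) - c = 5*457*(-7 + 457) - 1*553 = 5*457*450 - 553 = 1028250 - 553 = 1027697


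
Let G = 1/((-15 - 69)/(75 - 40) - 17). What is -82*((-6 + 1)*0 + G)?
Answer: 410/97 ≈ 4.2268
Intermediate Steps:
G = -5/97 (G = 1/(-84/35 - 17) = 1/(-84*1/35 - 17) = 1/(-12/5 - 17) = 1/(-97/5) = -5/97 ≈ -0.051546)
-82*((-6 + 1)*0 + G) = -82*((-6 + 1)*0 - 5/97) = -82*(-5*0 - 5/97) = -82*(0 - 5/97) = -82*(-5/97) = 410/97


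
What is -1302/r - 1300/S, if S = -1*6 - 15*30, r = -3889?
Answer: 1412353/443346 ≈ 3.1857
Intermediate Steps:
S = -456 (S = -6 - 450 = -456)
-1302/r - 1300/S = -1302/(-3889) - 1300/(-456) = -1302*(-1/3889) - 1300*(-1/456) = 1302/3889 + 325/114 = 1412353/443346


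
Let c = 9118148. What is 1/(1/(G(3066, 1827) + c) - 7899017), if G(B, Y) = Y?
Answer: -9119975/72038837564574 ≈ -1.2660e-7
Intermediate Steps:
1/(1/(G(3066, 1827) + c) - 7899017) = 1/(1/(1827 + 9118148) - 7899017) = 1/(1/9119975 - 7899017) = 1/(-72038837564574/9119975) = -9119975/72038837564574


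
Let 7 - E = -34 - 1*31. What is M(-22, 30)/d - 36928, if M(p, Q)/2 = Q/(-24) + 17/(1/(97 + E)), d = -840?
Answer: -2954787/80 ≈ -36935.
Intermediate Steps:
E = 72 (E = 7 - (-34 - 1*31) = 7 - (-34 - 31) = 7 - 1*(-65) = 7 + 65 = 72)
M(p, Q) = 5746 - Q/12 (M(p, Q) = 2*(Q/(-24) + 17/(1/(97 + 72))) = 2*(Q*(-1/24) + 17/(1/169)) = 2*(-Q/24 + 17/(1/169)) = 2*(-Q/24 + 17*169) = 2*(-Q/24 + 2873) = 2*(2873 - Q/24) = 5746 - Q/12)
M(-22, 30)/d - 36928 = (5746 - 1/12*30)/(-840) - 36928 = (5746 - 5/2)*(-1/840) - 36928 = (11487/2)*(-1/840) - 36928 = -547/80 - 36928 = -2954787/80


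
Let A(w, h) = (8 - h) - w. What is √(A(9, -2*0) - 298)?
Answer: I*√299 ≈ 17.292*I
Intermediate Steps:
A(w, h) = 8 - h - w
√(A(9, -2*0) - 298) = √((8 - (-2)*0 - 1*9) - 298) = √((8 - 1*0 - 9) - 298) = √((8 + 0 - 9) - 298) = √(-1 - 298) = √(-299) = I*√299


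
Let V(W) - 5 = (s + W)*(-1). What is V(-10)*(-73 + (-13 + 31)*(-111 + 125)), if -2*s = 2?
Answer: 2864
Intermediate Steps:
s = -1 (s = -½*2 = -1)
V(W) = 6 - W (V(W) = 5 + (-1 + W)*(-1) = 5 + (1 - W) = 6 - W)
V(-10)*(-73 + (-13 + 31)*(-111 + 125)) = (6 - 1*(-10))*(-73 + (-13 + 31)*(-111 + 125)) = (6 + 10)*(-73 + 18*14) = 16*(-73 + 252) = 16*179 = 2864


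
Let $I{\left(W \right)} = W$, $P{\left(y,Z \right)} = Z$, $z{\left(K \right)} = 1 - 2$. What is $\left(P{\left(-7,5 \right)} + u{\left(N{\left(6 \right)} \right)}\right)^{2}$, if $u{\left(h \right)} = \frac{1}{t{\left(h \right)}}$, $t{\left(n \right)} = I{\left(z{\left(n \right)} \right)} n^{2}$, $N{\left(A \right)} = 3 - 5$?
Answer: $\frac{361}{16} \approx 22.563$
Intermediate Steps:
$z{\left(K \right)} = -1$ ($z{\left(K \right)} = 1 - 2 = -1$)
$N{\left(A \right)} = -2$
$t{\left(n \right)} = - n^{2}$
$u{\left(h \right)} = - \frac{1}{h^{2}}$ ($u{\left(h \right)} = \frac{1}{\left(-1\right) h^{2}} = - \frac{1}{h^{2}}$)
$\left(P{\left(-7,5 \right)} + u{\left(N{\left(6 \right)} \right)}\right)^{2} = \left(5 - \frac{1}{4}\right)^{2} = \left(\frac{19}{4}\right)^{2} = \frac{361}{16}$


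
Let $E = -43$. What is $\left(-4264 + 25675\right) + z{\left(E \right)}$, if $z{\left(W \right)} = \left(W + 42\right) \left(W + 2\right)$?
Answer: $21452$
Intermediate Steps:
$z{\left(W \right)} = \left(2 + W\right) \left(42 + W\right)$ ($z{\left(W \right)} = \left(42 + W\right) \left(2 + W\right) = \left(2 + W\right) \left(42 + W\right)$)
$\left(-4264 + 25675\right) + z{\left(E \right)} = \left(-4264 + 25675\right) + \left(84 + \left(-43\right)^{2} + 44 \left(-43\right)\right) = 21411 + \left(84 + 1849 - 1892\right) = 21411 + 41 = 21452$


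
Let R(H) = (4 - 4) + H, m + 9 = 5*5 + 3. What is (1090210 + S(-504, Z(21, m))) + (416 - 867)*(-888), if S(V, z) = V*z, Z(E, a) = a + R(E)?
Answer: 1470538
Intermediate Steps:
m = 19 (m = -9 + (5*5 + 3) = -9 + (25 + 3) = -9 + 28 = 19)
R(H) = H (R(H) = 0 + H = H)
Z(E, a) = E + a (Z(E, a) = a + E = E + a)
(1090210 + S(-504, Z(21, m))) + (416 - 867)*(-888) = (1090210 - 504*(21 + 19)) + (416 - 867)*(-888) = (1090210 - 504*40) - 451*(-888) = (1090210 - 20160) + 400488 = 1070050 + 400488 = 1470538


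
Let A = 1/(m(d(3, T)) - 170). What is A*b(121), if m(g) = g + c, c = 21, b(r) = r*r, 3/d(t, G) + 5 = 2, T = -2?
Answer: -14641/150 ≈ -97.607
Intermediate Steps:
d(t, G) = -1 (d(t, G) = 3/(-5 + 2) = 3/(-3) = 3*(-1/3) = -1)
b(r) = r**2
m(g) = 21 + g (m(g) = g + 21 = 21 + g)
A = -1/150 (A = 1/((21 - 1) - 170) = 1/(20 - 170) = 1/(-150) = -1/150 ≈ -0.0066667)
A*b(121) = -1/150*121**2 = -1/150*14641 = -14641/150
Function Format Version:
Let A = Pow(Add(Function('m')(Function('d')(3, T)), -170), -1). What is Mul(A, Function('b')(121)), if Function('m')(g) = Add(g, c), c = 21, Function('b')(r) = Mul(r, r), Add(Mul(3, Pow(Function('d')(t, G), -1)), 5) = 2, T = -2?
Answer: Rational(-14641, 150) ≈ -97.607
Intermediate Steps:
Function('d')(t, G) = -1 (Function('d')(t, G) = Mul(3, Pow(Add(-5, 2), -1)) = Mul(3, Pow(-3, -1)) = Mul(3, Rational(-1, 3)) = -1)
Function('b')(r) = Pow(r, 2)
Function('m')(g) = Add(21, g) (Function('m')(g) = Add(g, 21) = Add(21, g))
A = Rational(-1, 150) (A = Pow(Add(Add(21, -1), -170), -1) = Pow(Add(20, -170), -1) = Pow(-150, -1) = Rational(-1, 150) ≈ -0.0066667)
Mul(A, Function('b')(121)) = Mul(Rational(-1, 150), Pow(121, 2)) = Mul(Rational(-1, 150), 14641) = Rational(-14641, 150)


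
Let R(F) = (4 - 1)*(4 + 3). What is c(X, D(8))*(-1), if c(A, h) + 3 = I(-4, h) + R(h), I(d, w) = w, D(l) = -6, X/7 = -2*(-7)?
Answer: -12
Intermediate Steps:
X = 98 (X = 7*(-2*(-7)) = 7*14 = 98)
R(F) = 21 (R(F) = 3*7 = 21)
c(A, h) = 18 + h (c(A, h) = -3 + (h + 21) = -3 + (21 + h) = 18 + h)
c(X, D(8))*(-1) = (18 - 6)*(-1) = 12*(-1) = -12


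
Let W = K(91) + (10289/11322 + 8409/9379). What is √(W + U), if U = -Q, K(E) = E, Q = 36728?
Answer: I*√45900283388225624014/35396346 ≈ 191.4*I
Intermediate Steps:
U = -36728 (U = -1*36728 = -36728)
W = 9854909687/106189038 (W = 91 + (10289/11322 + 8409/9379) = 91 + 191707229/106189038 = 9854909687/106189038 ≈ 92.805)
√(W + U) = √(9854909687/106189038 - 36728) = √(-3890256077977/106189038) = I*√45900283388225624014/35396346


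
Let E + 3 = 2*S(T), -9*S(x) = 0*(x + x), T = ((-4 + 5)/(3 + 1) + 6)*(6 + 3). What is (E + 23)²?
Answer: 400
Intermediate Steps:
T = 225/4 (T = (1/4 + 6)*9 = (1*(¼) + 6)*9 = (¼ + 6)*9 = (25/4)*9 = 225/4 ≈ 56.250)
S(x) = 0 (S(x) = -0*(x + x) = -0*2*x = -⅑*0 = 0)
E = -3 (E = -3 + 2*0 = -3 + 0 = -3)
(E + 23)² = (-3 + 23)² = 20² = 400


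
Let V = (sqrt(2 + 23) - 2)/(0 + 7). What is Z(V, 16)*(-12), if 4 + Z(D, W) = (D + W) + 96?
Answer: -9108/7 ≈ -1301.1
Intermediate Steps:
V = 3/7 (V = (sqrt(25) - 2)/7 = (5 - 2)*(1/7) = 3*(1/7) = 3/7 ≈ 0.42857)
Z(D, W) = 92 + D + W (Z(D, W) = -4 + ((D + W) + 96) = -4 + (96 + D + W) = 92 + D + W)
Z(V, 16)*(-12) = (92 + 3/7 + 16)*(-12) = (759/7)*(-12) = -9108/7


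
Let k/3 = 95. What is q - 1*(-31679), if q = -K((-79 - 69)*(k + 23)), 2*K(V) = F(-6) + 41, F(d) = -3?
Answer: 31660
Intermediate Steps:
k = 285 (k = 3*95 = 285)
K(V) = 19 (K(V) = (-3 + 41)/2 = (1/2)*38 = 19)
q = -19 (q = -1*19 = -19)
q - 1*(-31679) = -19 - 1*(-31679) = -19 + 31679 = 31660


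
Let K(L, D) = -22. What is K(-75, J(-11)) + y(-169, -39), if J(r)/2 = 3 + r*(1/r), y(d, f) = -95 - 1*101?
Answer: -218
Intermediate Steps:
y(d, f) = -196 (y(d, f) = -95 - 101 = -196)
J(r) = 8 (J(r) = 2*(3 + r*(1/r)) = 2*(3 + r/r) = 2*(3 + 1) = 2*4 = 8)
K(-75, J(-11)) + y(-169, -39) = -22 - 196 = -218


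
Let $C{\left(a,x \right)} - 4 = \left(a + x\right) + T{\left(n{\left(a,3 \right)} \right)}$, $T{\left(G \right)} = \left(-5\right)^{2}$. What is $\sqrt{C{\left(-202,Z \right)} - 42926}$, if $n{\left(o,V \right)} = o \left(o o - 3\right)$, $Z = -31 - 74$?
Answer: $2 i \sqrt{10801} \approx 207.86 i$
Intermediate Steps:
$Z = -105$ ($Z = -31 - 74 = -105$)
$n{\left(o,V \right)} = o \left(-3 + o^{2}\right)$ ($n{\left(o,V \right)} = o \left(o^{2} - 3\right) = o \left(-3 + o^{2}\right)$)
$T{\left(G \right)} = 25$
$C{\left(a,x \right)} = 29 + a + x$ ($C{\left(a,x \right)} = 4 + \left(\left(a + x\right) + 25\right) = 4 + \left(25 + a + x\right) = 29 + a + x$)
$\sqrt{C{\left(-202,Z \right)} - 42926} = \sqrt{\left(29 - 202 - 105\right) - 42926} = \sqrt{-278 - 42926} = \sqrt{-43204} = 2 i \sqrt{10801}$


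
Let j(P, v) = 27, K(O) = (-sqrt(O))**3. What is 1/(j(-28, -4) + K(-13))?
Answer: 27/2926 - 13*I*sqrt(13)/2926 ≈ 0.0092276 - 0.016019*I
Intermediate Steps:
K(O) = -O**(3/2)
1/(j(-28, -4) + K(-13)) = 1/(27 - (-13)**(3/2)) = 1/(27 - (-13)*I*sqrt(13)) = 1/(27 + 13*I*sqrt(13))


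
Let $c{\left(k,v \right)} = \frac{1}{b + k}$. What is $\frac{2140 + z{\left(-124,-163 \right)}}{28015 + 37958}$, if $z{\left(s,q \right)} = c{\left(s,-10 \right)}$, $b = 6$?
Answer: $\frac{84173}{2594938} \approx 0.032437$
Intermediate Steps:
$c{\left(k,v \right)} = \frac{1}{6 + k}$
$z{\left(s,q \right)} = \frac{1}{6 + s}$
$\frac{2140 + z{\left(-124,-163 \right)}}{28015 + 37958} = \frac{2140 + \frac{1}{6 - 124}}{28015 + 37958} = \frac{2140 + \frac{1}{-118}}{65973} = \left(2140 - \frac{1}{118}\right) \frac{1}{65973} = \frac{252519}{118} \cdot \frac{1}{65973} = \frac{84173}{2594938}$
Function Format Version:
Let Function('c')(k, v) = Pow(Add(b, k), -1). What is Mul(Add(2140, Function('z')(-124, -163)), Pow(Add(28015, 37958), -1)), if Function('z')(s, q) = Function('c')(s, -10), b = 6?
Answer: Rational(84173, 2594938) ≈ 0.032437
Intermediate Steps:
Function('c')(k, v) = Pow(Add(6, k), -1)
Function('z')(s, q) = Pow(Add(6, s), -1)
Mul(Add(2140, Function('z')(-124, -163)), Pow(Add(28015, 37958), -1)) = Mul(Add(2140, Pow(Add(6, -124), -1)), Pow(Add(28015, 37958), -1)) = Mul(Add(2140, Pow(-118, -1)), Pow(65973, -1)) = Mul(Add(2140, Rational(-1, 118)), Rational(1, 65973)) = Mul(Rational(252519, 118), Rational(1, 65973)) = Rational(84173, 2594938)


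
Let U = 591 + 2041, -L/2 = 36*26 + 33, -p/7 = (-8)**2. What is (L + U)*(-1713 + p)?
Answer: -1499734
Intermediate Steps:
p = -448 (p = -7*(-8)**2 = -7*64 = -448)
L = -1938 (L = -2*(36*26 + 33) = -2*(936 + 33) = -2*969 = -1938)
U = 2632
(L + U)*(-1713 + p) = (-1938 + 2632)*(-1713 - 448) = 694*(-2161) = -1499734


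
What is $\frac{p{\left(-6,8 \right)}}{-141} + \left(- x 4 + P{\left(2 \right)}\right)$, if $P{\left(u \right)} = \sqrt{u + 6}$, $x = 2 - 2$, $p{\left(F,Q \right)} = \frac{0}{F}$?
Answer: $2 \sqrt{2} \approx 2.8284$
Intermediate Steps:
$p{\left(F,Q \right)} = 0$
$x = 0$
$P{\left(u \right)} = \sqrt{6 + u}$
$\frac{p{\left(-6,8 \right)}}{-141} + \left(- x 4 + P{\left(2 \right)}\right) = \frac{0}{-141} + \left(\left(-1\right) 0 \cdot 4 + \sqrt{6 + 2}\right) = 0 \left(- \frac{1}{141}\right) + \left(0 \cdot 4 + \sqrt{8}\right) = 0 + \left(0 + 2 \sqrt{2}\right) = 0 + 2 \sqrt{2} = 2 \sqrt{2}$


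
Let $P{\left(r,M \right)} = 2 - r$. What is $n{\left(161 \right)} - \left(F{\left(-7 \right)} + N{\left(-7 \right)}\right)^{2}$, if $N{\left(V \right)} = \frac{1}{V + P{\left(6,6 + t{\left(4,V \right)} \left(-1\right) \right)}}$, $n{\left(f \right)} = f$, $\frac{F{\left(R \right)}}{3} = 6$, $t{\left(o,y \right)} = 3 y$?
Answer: $- \frac{19328}{121} \approx -159.74$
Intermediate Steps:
$F{\left(R \right)} = 18$ ($F{\left(R \right)} = 3 \cdot 6 = 18$)
$N{\left(V \right)} = \frac{1}{-4 + V}$ ($N{\left(V \right)} = \frac{1}{V + \left(2 - 6\right)} = \frac{1}{V - 4} = \frac{1}{-4 + V}$)
$n{\left(161 \right)} - \left(F{\left(-7 \right)} + N{\left(-7 \right)}\right)^{2} = 161 - \left(18 + \frac{1}{-4 - 7}\right)^{2} = 161 - \left(18 + \frac{1}{-11}\right)^{2} = 161 - \left(18 - \frac{1}{11}\right)^{2} = 161 - \left(\frac{197}{11}\right)^{2} = 161 - \frac{38809}{121} = - \frac{19328}{121}$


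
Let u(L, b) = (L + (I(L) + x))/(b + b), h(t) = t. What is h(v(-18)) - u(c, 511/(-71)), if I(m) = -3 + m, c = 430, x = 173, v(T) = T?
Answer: 27367/511 ≈ 53.556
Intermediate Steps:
u(L, b) = (170 + 2*L)/(2*b) (u(L, b) = (L + ((-3 + L) + 173))/(b + b) = (L + (170 + L))/((2*b)) = (170 + 2*L)*(1/(2*b)) = (170 + 2*L)/(2*b))
h(v(-18)) - u(c, 511/(-71)) = -18 - (85 + 430)/(511/(-71)) = -18 - 515/(511*(-1/71)) = -18 - 515/(-511/71) = -18 - (-71)*515/511 = -18 - 1*(-36565/511) = -18 + 36565/511 = 27367/511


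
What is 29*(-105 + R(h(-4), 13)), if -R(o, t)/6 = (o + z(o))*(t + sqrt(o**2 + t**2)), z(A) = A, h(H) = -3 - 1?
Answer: 15051 + 1392*sqrt(185) ≈ 33984.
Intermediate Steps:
h(H) = -4
R(o, t) = -12*o*(t + sqrt(o**2 + t**2)) (R(o, t) = -6*(o + o)*(t + sqrt(o**2 + t**2)) = -6*2*o*(t + sqrt(o**2 + t**2)) = -12*o*(t + sqrt(o**2 + t**2)))
29*(-105 + R(h(-4), 13)) = 29*(-105 + 12*(-4)*(-1*13 - sqrt((-4)**2 + 13**2))) = 29*(-105 + 12*(-4)*(-13 - sqrt(16 + 169))) = 29*(-105 + 12*(-4)*(-13 - sqrt(185))) = 29*(-105 + (624 + 48*sqrt(185))) = 29*(519 + 48*sqrt(185)) = 15051 + 1392*sqrt(185)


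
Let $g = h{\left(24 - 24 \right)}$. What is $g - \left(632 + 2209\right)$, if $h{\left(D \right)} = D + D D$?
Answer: $-2841$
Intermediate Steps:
$h{\left(D \right)} = D + D^{2}$
$g = 0$ ($g = \left(24 - 24\right) \left(1 + \left(24 - 24\right)\right) = 0 \left(1 + 0\right) = 0 \cdot 1 = 0$)
$g - \left(632 + 2209\right) = 0 - \left(632 + 2209\right) = 0 - 2841 = -2841$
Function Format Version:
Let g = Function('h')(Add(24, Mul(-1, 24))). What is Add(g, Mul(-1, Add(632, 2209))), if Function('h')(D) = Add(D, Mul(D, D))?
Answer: -2841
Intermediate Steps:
Function('h')(D) = Add(D, Pow(D, 2))
g = 0 (g = Mul(Add(24, Mul(-1, 24)), Add(1, Add(24, Mul(-1, 24)))) = Mul(Add(24, -24), Add(1, Add(24, -24))) = Mul(0, Add(1, 0)) = Mul(0, 1) = 0)
Add(g, Mul(-1, Add(632, 2209))) = Add(0, Mul(-1, Add(632, 2209))) = Add(0, Mul(-1, 2841)) = Add(0, -2841) = -2841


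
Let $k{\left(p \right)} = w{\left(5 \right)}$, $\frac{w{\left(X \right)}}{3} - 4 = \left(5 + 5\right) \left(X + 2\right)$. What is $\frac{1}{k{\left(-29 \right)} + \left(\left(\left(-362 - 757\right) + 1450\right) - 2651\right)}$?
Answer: $- \frac{1}{2098} \approx -0.00047664$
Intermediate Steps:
$w{\left(X \right)} = 72 + 30 X$ ($w{\left(X \right)} = 12 + 3 \left(5 + 5\right) \left(X + 2\right) = 12 + 3 \cdot 10 \left(2 + X\right) = 12 + 3 \left(20 + 10 X\right) = 12 + \left(60 + 30 X\right) = 72 + 30 X$)
$k{\left(p \right)} = 222$ ($k{\left(p \right)} = 72 + 30 \cdot 5 = 72 + 150 = 222$)
$\frac{1}{k{\left(-29 \right)} + \left(\left(\left(-362 - 757\right) + 1450\right) - 2651\right)} = \frac{1}{222 + \left(\left(\left(-362 - 757\right) + 1450\right) - 2651\right)} = \frac{1}{222 + \left(\left(-1119 + 1450\right) - 2651\right)} = \frac{1}{222 + \left(331 - 2651\right)} = \frac{1}{222 - 2320} = \frac{1}{-2098} = - \frac{1}{2098}$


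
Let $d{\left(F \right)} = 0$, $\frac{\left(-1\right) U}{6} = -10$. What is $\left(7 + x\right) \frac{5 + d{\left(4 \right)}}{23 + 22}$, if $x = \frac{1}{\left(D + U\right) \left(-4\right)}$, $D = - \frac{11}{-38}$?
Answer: $\frac{10685}{13746} \approx 0.77732$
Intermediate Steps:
$U = 60$ ($U = \left(-6\right) \left(-10\right) = 60$)
$D = \frac{11}{38}$ ($D = \left(-11\right) \left(- \frac{1}{38}\right) = \frac{11}{38} \approx 0.28947$)
$x = - \frac{19}{4582}$ ($x = \frac{1}{\left(\frac{11}{38} + 60\right) \left(-4\right)} = \frac{1}{\frac{2291}{38}} \left(- \frac{1}{4}\right) = \frac{38}{2291} \left(- \frac{1}{4}\right) = - \frac{19}{4582} \approx -0.0041467$)
$\left(7 + x\right) \frac{5 + d{\left(4 \right)}}{23 + 22} = \left(7 - \frac{19}{4582}\right) \frac{5 + 0}{23 + 22} = \frac{32055 \cdot \frac{5}{45}}{4582} = \frac{32055 \cdot 5 \cdot \frac{1}{45}}{4582} = \frac{32055}{4582} \cdot \frac{1}{9} = \frac{10685}{13746}$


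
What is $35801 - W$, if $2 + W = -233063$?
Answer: $268866$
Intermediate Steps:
$W = -233065$ ($W = -2 - 233063 = -233065$)
$35801 - W = 35801 - -233065 = 35801 + 233065 = 268866$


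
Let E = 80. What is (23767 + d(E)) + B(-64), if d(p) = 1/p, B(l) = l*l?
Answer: 2229041/80 ≈ 27863.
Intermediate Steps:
B(l) = l**2
(23767 + d(E)) + B(-64) = (23767 + 1/80) + (-64)**2 = (23767 + 1/80) + 4096 = 1901361/80 + 4096 = 2229041/80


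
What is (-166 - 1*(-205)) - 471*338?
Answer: -159159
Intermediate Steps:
(-166 - 1*(-205)) - 471*338 = (-166 + 205) - 159198 = 39 - 159198 = -159159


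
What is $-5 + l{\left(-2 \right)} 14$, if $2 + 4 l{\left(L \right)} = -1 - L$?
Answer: $- \frac{17}{2} \approx -8.5$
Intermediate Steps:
$l{\left(L \right)} = - \frac{3}{4} - \frac{L}{4}$ ($l{\left(L \right)} = - \frac{1}{2} + \frac{-1 - L}{4} = - \frac{1}{2} - \left(\frac{1}{4} + \frac{L}{4}\right) = - \frac{3}{4} - \frac{L}{4}$)
$-5 + l{\left(-2 \right)} 14 = -5 + \left(- \frac{3}{4} - - \frac{1}{2}\right) 14 = -5 + \left(- \frac{3}{4} + \frac{1}{2}\right) 14 = -5 - \frac{7}{2} = - \frac{17}{2}$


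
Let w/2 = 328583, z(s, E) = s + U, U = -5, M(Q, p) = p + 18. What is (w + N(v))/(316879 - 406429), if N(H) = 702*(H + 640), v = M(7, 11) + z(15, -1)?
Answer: -566912/44775 ≈ -12.661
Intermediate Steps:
M(Q, p) = 18 + p
z(s, E) = -5 + s (z(s, E) = s - 5 = -5 + s)
w = 657166 (w = 2*328583 = 657166)
v = 39 (v = (18 + 11) + (-5 + 15) = 29 + 10 = 39)
N(H) = 449280 + 702*H (N(H) = 702*(640 + H) = 449280 + 702*H)
(w + N(v))/(316879 - 406429) = (657166 + (449280 + 702*39))/(316879 - 406429) = (657166 + (449280 + 27378))/(-89550) = (657166 + 476658)*(-1/89550) = 1133824*(-1/89550) = -566912/44775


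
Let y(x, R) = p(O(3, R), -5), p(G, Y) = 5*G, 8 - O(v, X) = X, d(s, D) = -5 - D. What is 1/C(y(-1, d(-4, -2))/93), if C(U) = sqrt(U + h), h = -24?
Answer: -I*sqrt(202461)/2177 ≈ -0.20669*I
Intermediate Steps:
O(v, X) = 8 - X
y(x, R) = 40 - 5*R (y(x, R) = 5*(8 - R) = 40 - 5*R)
C(U) = sqrt(-24 + U) (C(U) = sqrt(U - 24) = sqrt(-24 + U))
1/C(y(-1, d(-4, -2))/93) = 1/(sqrt(-24 + (40 - 5*(-5 - 1*(-2)))/93)) = 1/(sqrt(-24 + (40 - 5*(-5 + 2))*(1/93))) = 1/(sqrt(-24 + (40 - 5*(-3))*(1/93))) = 1/(sqrt(-24 + (40 + 15)*(1/93))) = 1/(sqrt(-24 + 55*(1/93))) = 1/(sqrt(-24 + 55/93)) = 1/(sqrt(-2177/93)) = 1/(I*sqrt(202461)/93) = -I*sqrt(202461)/2177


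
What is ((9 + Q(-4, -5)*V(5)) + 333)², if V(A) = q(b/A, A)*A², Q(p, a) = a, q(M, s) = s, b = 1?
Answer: 80089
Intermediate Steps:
V(A) = A³ (V(A) = A*A² = A³)
((9 + Q(-4, -5)*V(5)) + 333)² = ((9 - 5*5³) + 333)² = ((9 - 5*125) + 333)² = ((9 - 625) + 333)² = (-616 + 333)² = (-283)² = 80089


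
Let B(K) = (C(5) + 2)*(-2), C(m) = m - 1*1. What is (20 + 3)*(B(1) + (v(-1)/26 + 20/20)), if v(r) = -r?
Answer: -6555/26 ≈ -252.12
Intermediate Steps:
C(m) = -1 + m (C(m) = m - 1 = -1 + m)
B(K) = -12 (B(K) = ((-1 + 5) + 2)*(-2) = (4 + 2)*(-2) = 6*(-2) = -12)
(20 + 3)*(B(1) + (v(-1)/26 + 20/20)) = (20 + 3)*(-12 + (-1*(-1)/26 + 20/20)) = 23*(-12 + (1*(1/26) + 20*(1/20))) = 23*(-12 + (1/26 + 1)) = 23*(-12 + 27/26) = 23*(-285/26) = -6555/26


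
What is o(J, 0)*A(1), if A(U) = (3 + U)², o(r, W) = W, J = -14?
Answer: 0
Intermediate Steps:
o(J, 0)*A(1) = 0*(3 + 1)² = 0*4² = 0*16 = 0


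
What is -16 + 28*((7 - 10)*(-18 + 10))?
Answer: 656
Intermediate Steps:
-16 + 28*((7 - 10)*(-18 + 10)) = -16 + 28*(-3*(-8)) = -16 + 28*24 = -16 + 672 = 656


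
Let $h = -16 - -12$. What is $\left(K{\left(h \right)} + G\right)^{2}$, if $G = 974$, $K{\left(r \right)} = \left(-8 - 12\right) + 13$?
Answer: $935089$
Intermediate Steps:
$h = -4$ ($h = -16 + 12 = -4$)
$K{\left(r \right)} = -7$ ($K{\left(r \right)} = -20 + 13 = -7$)
$\left(K{\left(h \right)} + G\right)^{2} = \left(-7 + 974\right)^{2} = 967^{2} = 935089$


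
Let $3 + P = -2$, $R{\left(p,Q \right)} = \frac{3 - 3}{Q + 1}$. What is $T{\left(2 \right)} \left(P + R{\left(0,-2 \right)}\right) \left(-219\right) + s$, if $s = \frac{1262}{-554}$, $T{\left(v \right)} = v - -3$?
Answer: $\frac{1515944}{277} \approx 5472.7$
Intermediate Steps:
$T{\left(v \right)} = 3 + v$ ($T{\left(v \right)} = v + 3 = 3 + v$)
$R{\left(p,Q \right)} = 0$ ($R{\left(p,Q \right)} = \frac{0}{1 + Q} = 0$)
$P = -5$ ($P = -3 - 2 = -5$)
$s = - \frac{631}{277}$ ($s = 1262 \left(- \frac{1}{554}\right) = - \frac{631}{277} \approx -2.278$)
$T{\left(2 \right)} \left(P + R{\left(0,-2 \right)}\right) \left(-219\right) + s = \left(3 + 2\right) \left(-5 + 0\right) \left(-219\right) - \frac{631}{277} = 5 \left(-5\right) \left(-219\right) - \frac{631}{277} = \left(-25\right) \left(-219\right) - \frac{631}{277} = 5475 - \frac{631}{277} = \frac{1515944}{277}$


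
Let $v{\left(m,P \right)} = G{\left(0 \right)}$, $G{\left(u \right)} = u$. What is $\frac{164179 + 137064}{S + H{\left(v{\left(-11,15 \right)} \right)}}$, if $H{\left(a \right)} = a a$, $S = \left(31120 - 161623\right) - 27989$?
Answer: $- \frac{301243}{158492} \approx -1.9007$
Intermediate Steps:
$v{\left(m,P \right)} = 0$
$S = -158492$ ($S = -130503 - 27989 = -158492$)
$H{\left(a \right)} = a^{2}$
$\frac{164179 + 137064}{S + H{\left(v{\left(-11,15 \right)} \right)}} = \frac{164179 + 137064}{-158492 + 0^{2}} = \frac{301243}{-158492 + 0} = \frac{301243}{-158492} = 301243 \left(- \frac{1}{158492}\right) = - \frac{301243}{158492}$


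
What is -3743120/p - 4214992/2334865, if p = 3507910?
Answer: -2352549246552/819049628215 ≈ -2.8723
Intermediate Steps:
-3743120/p - 4214992/2334865 = -3743120/3507910 - 4214992/2334865 = -3743120*1/3507910 - 4214992*1/2334865 = -374312/350791 - 4214992/2334865 = -2352549246552/819049628215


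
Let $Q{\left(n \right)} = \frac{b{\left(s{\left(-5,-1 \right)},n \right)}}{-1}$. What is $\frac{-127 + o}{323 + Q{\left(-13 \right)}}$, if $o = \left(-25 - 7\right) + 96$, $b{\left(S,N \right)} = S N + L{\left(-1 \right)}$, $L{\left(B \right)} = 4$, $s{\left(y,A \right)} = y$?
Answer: $- \frac{63}{254} \approx -0.24803$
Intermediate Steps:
$b{\left(S,N \right)} = 4 + N S$ ($b{\left(S,N \right)} = S N + 4 = N S + 4 = 4 + N S$)
$o = 64$ ($o = -32 + 96 = 64$)
$Q{\left(n \right)} = -4 + 5 n$ ($Q{\left(n \right)} = \frac{4 + n \left(-5\right)}{-1} = \left(4 - 5 n\right) \left(-1\right) = -4 + 5 n$)
$\frac{-127 + o}{323 + Q{\left(-13 \right)}} = \frac{-127 + 64}{323 + \left(-4 + 5 \left(-13\right)\right)} = - \frac{63}{323 - 69} = - \frac{63}{254}$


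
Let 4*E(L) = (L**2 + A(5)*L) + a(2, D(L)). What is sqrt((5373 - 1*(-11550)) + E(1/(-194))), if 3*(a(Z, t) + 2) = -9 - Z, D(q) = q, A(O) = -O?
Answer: sqrt(22926994311)/1164 ≈ 130.08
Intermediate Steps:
a(Z, t) = -5 - Z/3 (a(Z, t) = -2 + (-9 - Z)/3 = -2 + (-3 - Z/3) = -5 - Z/3)
E(L) = -17/12 - 5*L/4 + L**2/4 (E(L) = ((L**2 + (-1*5)*L) + (-5 - 1/3*2))/4 = ((L**2 - 5*L) + (-5 - 2/3))/4 = ((L**2 - 5*L) - 17/3)/4 = (-17/3 + L**2 - 5*L)/4 = -17/12 - 5*L/4 + L**2/4)
sqrt((5373 - 1*(-11550)) + E(1/(-194))) = sqrt((5373 - 1*(-11550)) + (-17/12 - 5/4/(-194) + (1/(-194))**2/4)) = sqrt((5373 + 11550) + (-17/12 - 5/4*(-1/194) + (-1/194)**2/4)) = sqrt(16923 + (-17/12 + 5/776 + (1/4)*(1/37636))) = sqrt(16923 + (-17/12 + 5/776 + 1/150544)) = sqrt(16923 - 636899/451632) = sqrt(7642331437/451632) = sqrt(22926994311)/1164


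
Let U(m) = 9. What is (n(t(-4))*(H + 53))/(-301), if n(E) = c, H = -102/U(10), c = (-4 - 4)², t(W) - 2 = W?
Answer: -8000/903 ≈ -8.8594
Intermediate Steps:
t(W) = 2 + W
c = 64 (c = (-8)² = 64)
H = -34/3 (H = -102/9 = -102*⅑ = -34/3 ≈ -11.333)
n(E) = 64
(n(t(-4))*(H + 53))/(-301) = (64*(-34/3 + 53))/(-301) = (64*(125/3))*(-1/301) = (8000/3)*(-1/301) = -8000/903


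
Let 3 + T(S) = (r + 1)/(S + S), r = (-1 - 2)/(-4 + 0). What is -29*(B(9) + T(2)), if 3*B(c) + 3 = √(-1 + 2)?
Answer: 4495/48 ≈ 93.646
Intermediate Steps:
r = ¾ (r = -3/(-4) = -3*(-¼) = ¾ ≈ 0.75000)
T(S) = -3 + 7/(8*S) (T(S) = -3 + (¾ + 1)/(S + S) = -3 + 7/(4*((2*S))) = -3 + 7*(1/(2*S))/4 = -3 + 7/(8*S))
B(c) = -⅔ (B(c) = -1 + √(-1 + 2)/3 = -1 + √1/3 = -1 + (⅓)*1 = -1 + ⅓ = -⅔)
-29*(B(9) + T(2)) = -29*(-⅔ + (-3 + (7/8)/2)) = -29*(-⅔ + (-3 + (7/8)*(½))) = -29*(-⅔ + (-3 + 7/16)) = -29*(-⅔ - 41/16) = -29*(-155/48) = 4495/48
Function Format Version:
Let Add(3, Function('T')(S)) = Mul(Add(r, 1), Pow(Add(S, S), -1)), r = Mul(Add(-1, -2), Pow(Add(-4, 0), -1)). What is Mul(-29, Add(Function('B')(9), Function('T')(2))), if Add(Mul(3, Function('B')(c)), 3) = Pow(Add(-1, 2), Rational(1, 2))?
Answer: Rational(4495, 48) ≈ 93.646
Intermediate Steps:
r = Rational(3, 4) (r = Mul(-3, Pow(-4, -1)) = Mul(-3, Rational(-1, 4)) = Rational(3, 4) ≈ 0.75000)
Function('T')(S) = Add(-3, Mul(Rational(7, 8), Pow(S, -1))) (Function('T')(S) = Add(-3, Mul(Add(Rational(3, 4), 1), Pow(Add(S, S), -1))) = Add(-3, Mul(Rational(7, 4), Pow(Mul(2, S), -1))) = Add(-3, Mul(Rational(7, 4), Mul(Rational(1, 2), Pow(S, -1)))) = Add(-3, Mul(Rational(7, 8), Pow(S, -1))))
Function('B')(c) = Rational(-2, 3) (Function('B')(c) = Add(-1, Mul(Rational(1, 3), Pow(Add(-1, 2), Rational(1, 2)))) = Add(-1, Mul(Rational(1, 3), Pow(1, Rational(1, 2)))) = Add(-1, Mul(Rational(1, 3), 1)) = Add(-1, Rational(1, 3)) = Rational(-2, 3))
Mul(-29, Add(Function('B')(9), Function('T')(2))) = Mul(-29, Add(Rational(-2, 3), Add(-3, Mul(Rational(7, 8), Pow(2, -1))))) = Mul(-29, Add(Rational(-2, 3), Add(-3, Mul(Rational(7, 8), Rational(1, 2))))) = Mul(-29, Add(Rational(-2, 3), Add(-3, Rational(7, 16)))) = Mul(-29, Add(Rational(-2, 3), Rational(-41, 16))) = Mul(-29, Rational(-155, 48)) = Rational(4495, 48)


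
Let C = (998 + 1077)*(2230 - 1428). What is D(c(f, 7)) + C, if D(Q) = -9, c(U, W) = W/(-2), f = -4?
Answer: 1664141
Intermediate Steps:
c(U, W) = -W/2 (c(U, W) = W*(-½) = -W/2)
C = 1664150 (C = 2075*802 = 1664150)
D(c(f, 7)) + C = -9 + 1664150 = 1664141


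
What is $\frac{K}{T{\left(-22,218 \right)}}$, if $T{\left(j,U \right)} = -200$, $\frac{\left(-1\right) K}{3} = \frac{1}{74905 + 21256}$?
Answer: $\frac{3}{19232200} \approx 1.5599 \cdot 10^{-7}$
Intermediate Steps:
$K = - \frac{3}{96161}$ ($K = - \frac{3}{74905 + 21256} = - \frac{3}{96161} \approx -3.1198 \cdot 10^{-5}$)
$\frac{K}{T{\left(-22,218 \right)}} = - \frac{3}{96161 \left(-200\right)} = \left(- \frac{3}{96161}\right) \left(- \frac{1}{200}\right) = \frac{3}{19232200}$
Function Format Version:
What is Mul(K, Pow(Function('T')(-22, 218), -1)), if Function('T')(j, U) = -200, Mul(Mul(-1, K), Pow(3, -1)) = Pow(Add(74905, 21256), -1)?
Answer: Rational(3, 19232200) ≈ 1.5599e-7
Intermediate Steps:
K = Rational(-3, 96161) (K = Mul(-3, Pow(Add(74905, 21256), -1)) = Mul(-3, Pow(96161, -1)) = Mul(-3, Rational(1, 96161)) = Rational(-3, 96161) ≈ -3.1198e-5)
Mul(K, Pow(Function('T')(-22, 218), -1)) = Mul(Rational(-3, 96161), Pow(-200, -1)) = Mul(Rational(-3, 96161), Rational(-1, 200)) = Rational(3, 19232200)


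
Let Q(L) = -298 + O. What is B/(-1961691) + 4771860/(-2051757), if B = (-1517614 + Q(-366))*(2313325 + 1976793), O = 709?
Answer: 1483870634630567102/447212582343 ≈ 3.3180e+6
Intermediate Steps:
Q(L) = 411 (Q(L) = -298 + 709 = 411)
B = -6508979899954 (B = (-1517614 + 411)*(2313325 + 1976793) = -1517203*4290118 = -6508979899954)
B/(-1961691) + 4771860/(-2051757) = -6508979899954/(-1961691) + 4771860/(-2051757) = -6508979899954*(-1/1961691) + 4771860*(-1/2051757) = 6508979899954/1961691 - 1590620/683919 = 1483870634630567102/447212582343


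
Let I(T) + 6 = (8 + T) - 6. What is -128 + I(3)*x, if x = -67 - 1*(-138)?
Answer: -199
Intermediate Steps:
x = 71 (x = -67 + 138 = 71)
I(T) = -4 + T (I(T) = -6 + ((8 + T) - 6) = -6 + (2 + T) = -4 + T)
-128 + I(3)*x = -128 + (-4 + 3)*71 = -128 - 1*71 = -128 - 71 = -199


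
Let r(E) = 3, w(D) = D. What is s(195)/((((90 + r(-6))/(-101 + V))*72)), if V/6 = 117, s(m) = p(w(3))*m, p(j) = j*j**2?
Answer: 117195/248 ≈ 472.56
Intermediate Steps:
p(j) = j**3
s(m) = 27*m (s(m) = 3**3*m = 27*m)
V = 702 (V = 6*117 = 702)
s(195)/((((90 + r(-6))/(-101 + V))*72)) = (27*195)/((((90 + 3)/(-101 + 702))*72)) = 5265/(((93/601)*72)) = 5265/(6696/601) = 5265*(601/6696) = 117195/248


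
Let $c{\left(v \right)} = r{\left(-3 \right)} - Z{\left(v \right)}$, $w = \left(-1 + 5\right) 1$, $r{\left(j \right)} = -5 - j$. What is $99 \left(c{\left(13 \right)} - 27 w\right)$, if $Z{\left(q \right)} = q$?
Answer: $-12177$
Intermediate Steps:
$w = 4$ ($w = 4 \cdot 1 = 4$)
$c{\left(v \right)} = -2 - v$ ($c{\left(v \right)} = \left(-5 - -3\right) - v = \left(-5 + 3\right) - v = -2 - v$)
$99 \left(c{\left(13 \right)} - 27 w\right) = 99 \left(\left(-2 - 13\right) - 108\right) = 99 \left(-15 - 108\right) = 99 \left(-123\right) = -12177$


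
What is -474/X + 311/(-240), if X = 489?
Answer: -88613/39120 ≈ -2.2652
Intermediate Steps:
-474/X + 311/(-240) = -474/489 + 311/(-240) = -474*1/489 + 311*(-1/240) = -158/163 - 311/240 = -88613/39120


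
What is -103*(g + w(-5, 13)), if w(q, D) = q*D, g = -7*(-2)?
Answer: 5253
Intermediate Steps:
g = 14
w(q, D) = D*q
-103*(g + w(-5, 13)) = -103*(14 + 13*(-5)) = -103*(14 - 65) = -103*(-51) = 5253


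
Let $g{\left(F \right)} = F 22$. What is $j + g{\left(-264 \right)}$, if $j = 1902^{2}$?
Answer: $3611796$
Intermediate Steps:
$g{\left(F \right)} = 22 F$
$j = 3617604$
$j + g{\left(-264 \right)} = 3617604 + 22 \left(-264\right) = 3617604 - 5808 = 3611796$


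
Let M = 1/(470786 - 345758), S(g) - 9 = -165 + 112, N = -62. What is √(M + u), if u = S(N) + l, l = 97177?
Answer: 5*√1687092369197/20838 ≈ 311.66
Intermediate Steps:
S(g) = -44 (S(g) = 9 + (-165 + 112) = 9 - 53 = -44)
M = 1/125028 ≈ 7.9982e-6
u = 97133 (u = -44 + 97177 = 97133)
√(M + u) = √(1/125028 + 97133) = √(12144344725/125028) = 5*√1687092369197/20838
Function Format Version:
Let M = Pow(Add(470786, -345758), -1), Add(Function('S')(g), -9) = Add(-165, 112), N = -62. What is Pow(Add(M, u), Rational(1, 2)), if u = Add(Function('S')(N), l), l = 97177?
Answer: Mul(Rational(5, 20838), Pow(1687092369197, Rational(1, 2))) ≈ 311.66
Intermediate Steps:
Function('S')(g) = -44 (Function('S')(g) = Add(9, Add(-165, 112)) = Add(9, -53) = -44)
M = Rational(1, 125028) (M = Pow(125028, -1) = Rational(1, 125028) ≈ 7.9982e-6)
u = 97133 (u = Add(-44, 97177) = 97133)
Pow(Add(M, u), Rational(1, 2)) = Pow(Add(Rational(1, 125028), 97133), Rational(1, 2)) = Pow(Rational(12144344725, 125028), Rational(1, 2)) = Mul(Rational(5, 20838), Pow(1687092369197, Rational(1, 2)))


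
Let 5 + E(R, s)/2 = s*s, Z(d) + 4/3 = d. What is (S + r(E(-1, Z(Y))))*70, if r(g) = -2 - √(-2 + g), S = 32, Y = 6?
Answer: 2100 - 140*√71/3 ≈ 1706.8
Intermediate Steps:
Z(d) = -4/3 + d
E(R, s) = -10 + 2*s² (E(R, s) = -10 + 2*(s*s) = -10 + 2*s²)
(S + r(E(-1, Z(Y))))*70 = (32 + (-2 - √(-2 + (-10 + 2*(-4/3 + 6)²))))*70 = (32 + (-2 - √(-2 + (-10 + 2*(14/3)²))))*70 = (32 + (-2 - √(-2 + (-10 + 2*(196/9)))))*70 = (32 + (-2 - √(-2 + (-10 + 392/9))))*70 = (32 + (-2 - √(-2 + 302/9)))*70 = (32 + (-2 - √(284/9)))*70 = (32 + (-2 - 2*√71/3))*70 = (30 - 2*√71/3)*70 = 2100 - 140*√71/3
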